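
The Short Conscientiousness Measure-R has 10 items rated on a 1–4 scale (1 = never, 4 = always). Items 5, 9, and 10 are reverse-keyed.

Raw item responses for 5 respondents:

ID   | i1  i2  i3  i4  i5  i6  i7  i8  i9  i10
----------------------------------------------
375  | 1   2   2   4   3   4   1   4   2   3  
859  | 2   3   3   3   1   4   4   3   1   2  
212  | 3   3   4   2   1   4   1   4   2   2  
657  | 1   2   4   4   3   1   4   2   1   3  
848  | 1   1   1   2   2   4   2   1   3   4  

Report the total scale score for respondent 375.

Respondent 375 raw: 1, 2, 2, 4, 3, 4, 1, 4, 2, 3.
Reverse-coded (on a 1–4 scale, reversed = 5 − raw):
  item 1: 1
  item 2: 2
  item 3: 2
  item 4: 4
  item 5: 5 − 3 = 2
  item 6: 4
  item 7: 1
  item 8: 4
  item 9: 5 − 2 = 3
  item 10: 5 − 3 = 2
Sum = 1 + 2 + 2 + 4 + 2 + 4 + 1 + 4 + 3 + 2 = 25

25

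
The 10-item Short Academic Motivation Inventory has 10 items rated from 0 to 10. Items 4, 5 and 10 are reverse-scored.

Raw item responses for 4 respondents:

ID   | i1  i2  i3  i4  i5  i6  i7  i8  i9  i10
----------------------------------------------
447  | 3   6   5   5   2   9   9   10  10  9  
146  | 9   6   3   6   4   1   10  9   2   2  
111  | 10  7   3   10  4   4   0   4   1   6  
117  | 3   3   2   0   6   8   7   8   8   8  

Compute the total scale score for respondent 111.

39

Respondent 111 raw: 10, 7, 3, 10, 4, 4, 0, 4, 1, 6.
Reverse-coded (on a 0–10 scale, reversed = 10 − raw):
  item 1: 10
  item 2: 7
  item 3: 3
  item 4: 10 − 10 = 0
  item 5: 10 − 4 = 6
  item 6: 4
  item 7: 0
  item 8: 4
  item 9: 1
  item 10: 10 − 6 = 4
Sum = 10 + 7 + 3 + 0 + 6 + 4 + 0 + 4 + 1 + 4 = 39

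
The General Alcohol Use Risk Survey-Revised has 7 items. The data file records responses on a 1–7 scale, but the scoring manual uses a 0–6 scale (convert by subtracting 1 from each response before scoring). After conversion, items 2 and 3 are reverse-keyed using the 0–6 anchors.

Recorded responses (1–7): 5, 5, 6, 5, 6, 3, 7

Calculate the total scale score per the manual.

24

Convert to 0–6: 4, 4, 5, 4, 5, 2, 6
Reverse-coded (reverse-coded value = 6 − response):
  item 2: 6 − 4 = 2
  item 3: 6 − 5 = 1
Scored: 4, 2, 1, 4, 5, 2, 6
Total = 24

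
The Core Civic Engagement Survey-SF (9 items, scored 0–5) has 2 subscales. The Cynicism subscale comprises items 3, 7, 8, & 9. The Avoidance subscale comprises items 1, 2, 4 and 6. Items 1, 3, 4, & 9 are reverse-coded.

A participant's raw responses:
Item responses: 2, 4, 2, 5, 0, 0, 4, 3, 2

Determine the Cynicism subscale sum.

Cynicism items: 3, 7, 8, 9.
Of these, items 3 and 9 are reverse-coded; reversed = (0+5) − raw = 5 − raw.
  item 3: 5 − 2 = 3
  item 7: 4
  item 8: 3
  item 9: 5 − 2 = 3
Sum = 3 + 4 + 3 + 3 = 13

13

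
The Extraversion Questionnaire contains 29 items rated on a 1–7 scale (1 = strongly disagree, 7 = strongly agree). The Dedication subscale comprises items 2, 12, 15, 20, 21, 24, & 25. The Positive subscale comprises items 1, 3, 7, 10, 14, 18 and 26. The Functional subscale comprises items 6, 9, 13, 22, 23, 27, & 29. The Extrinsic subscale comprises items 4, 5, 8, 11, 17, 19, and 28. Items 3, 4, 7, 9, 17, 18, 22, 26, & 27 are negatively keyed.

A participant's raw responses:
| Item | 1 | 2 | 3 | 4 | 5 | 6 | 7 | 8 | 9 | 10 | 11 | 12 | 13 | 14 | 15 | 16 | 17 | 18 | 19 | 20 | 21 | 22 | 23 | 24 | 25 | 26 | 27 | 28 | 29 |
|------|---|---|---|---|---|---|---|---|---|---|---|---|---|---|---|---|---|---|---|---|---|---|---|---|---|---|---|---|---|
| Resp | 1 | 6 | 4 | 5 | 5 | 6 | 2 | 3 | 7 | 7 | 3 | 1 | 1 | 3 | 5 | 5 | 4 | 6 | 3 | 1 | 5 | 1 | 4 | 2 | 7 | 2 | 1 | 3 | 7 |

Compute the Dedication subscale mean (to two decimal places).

Dedication items: 2, 12, 15, 20, 21, 24, 25.
  item 2: 6
  item 12: 1
  item 15: 5
  item 20: 1
  item 21: 5
  item 24: 2
  item 25: 7
Sum = 6 + 1 + 5 + 1 + 5 + 2 + 7 = 27
Mean = 27 / 7 = 3.86

3.86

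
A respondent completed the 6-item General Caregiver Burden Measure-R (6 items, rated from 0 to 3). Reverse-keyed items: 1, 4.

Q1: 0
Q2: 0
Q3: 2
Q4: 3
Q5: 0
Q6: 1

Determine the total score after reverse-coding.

Raw sum = 6. Reverse-keyed items: 1, 4; their raw sum = 3.
Each reversal replaces raw with 3 − raw, changing the total by 3 − 2·raw per item.
Total = 6 + 2·3 − 2·3 = 6 + 6 − 6 = 6

6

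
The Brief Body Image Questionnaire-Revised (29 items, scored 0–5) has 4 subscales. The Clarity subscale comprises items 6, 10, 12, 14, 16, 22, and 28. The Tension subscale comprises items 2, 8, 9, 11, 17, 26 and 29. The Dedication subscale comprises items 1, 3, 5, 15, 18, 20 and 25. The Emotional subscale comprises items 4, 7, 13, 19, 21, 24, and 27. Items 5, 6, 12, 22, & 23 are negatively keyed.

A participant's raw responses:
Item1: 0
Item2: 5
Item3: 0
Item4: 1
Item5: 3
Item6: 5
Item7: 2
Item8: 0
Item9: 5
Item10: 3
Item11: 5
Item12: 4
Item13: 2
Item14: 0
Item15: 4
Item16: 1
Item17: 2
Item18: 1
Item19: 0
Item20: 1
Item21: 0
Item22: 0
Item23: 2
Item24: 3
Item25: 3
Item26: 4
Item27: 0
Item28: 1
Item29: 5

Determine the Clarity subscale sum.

11

Clarity items: 6, 10, 12, 14, 16, 22, 28.
Of these, items 6, 12, and 22 are negatively keyed; reversed = (0+5) − raw = 5 − raw.
  item 6: 5 − 5 = 0
  item 10: 3
  item 12: 5 − 4 = 1
  item 14: 0
  item 16: 1
  item 22: 5 − 0 = 5
  item 28: 1
Sum = 0 + 3 + 1 + 0 + 1 + 5 + 1 = 11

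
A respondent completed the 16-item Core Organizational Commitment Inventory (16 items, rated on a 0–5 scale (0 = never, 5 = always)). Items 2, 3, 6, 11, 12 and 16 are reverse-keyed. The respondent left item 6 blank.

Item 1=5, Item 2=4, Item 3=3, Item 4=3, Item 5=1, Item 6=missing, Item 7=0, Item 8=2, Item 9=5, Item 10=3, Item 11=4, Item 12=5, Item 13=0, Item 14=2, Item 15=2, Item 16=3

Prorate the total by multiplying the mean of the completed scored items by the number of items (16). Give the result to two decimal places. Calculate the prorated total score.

Reverse-coded (reversed = (0+5) − raw = 5 − raw):
  item 2: 5 − 4 = 1
  item 3: 5 − 3 = 2
  item 11: 5 − 4 = 1
  item 12: 5 − 5 = 0
  item 16: 5 − 3 = 2
Completed scored items (15 of 16): 5, 1, 2, 3, 1, 0, 2, 5, 3, 1, 0, 0, 2, 2, 2; sum = 29.
Person mean = 29 / 15 ≈ 1.9333
Prorated total = (29 / 15) × 16 = 30.93 (to 2 dp)

30.93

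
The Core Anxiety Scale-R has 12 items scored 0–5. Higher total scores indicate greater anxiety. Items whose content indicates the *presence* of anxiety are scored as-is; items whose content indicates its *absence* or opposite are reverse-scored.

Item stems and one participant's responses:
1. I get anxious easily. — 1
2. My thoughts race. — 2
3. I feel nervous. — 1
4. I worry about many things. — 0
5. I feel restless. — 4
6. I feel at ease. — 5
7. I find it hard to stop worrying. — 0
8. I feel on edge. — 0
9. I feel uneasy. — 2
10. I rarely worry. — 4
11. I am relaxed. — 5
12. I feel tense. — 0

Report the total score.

11

Items 6, 10, 11 describe the absence/opposite of anxiety → reverse-score.
reverse-coded value = 5 − response.
  item 1: 1
  item 2: 2
  item 3: 1
  item 4: 0
  item 5: 4
  item 6: 5 − 5 = 0
  item 7: 0
  item 8: 0
  item 9: 2
  item 10: 5 − 4 = 1
  item 11: 5 − 5 = 0
  item 12: 0
Total = 1 + 2 + 1 + 0 + 4 + 0 + 0 + 0 + 2 + 1 + 0 + 0 = 11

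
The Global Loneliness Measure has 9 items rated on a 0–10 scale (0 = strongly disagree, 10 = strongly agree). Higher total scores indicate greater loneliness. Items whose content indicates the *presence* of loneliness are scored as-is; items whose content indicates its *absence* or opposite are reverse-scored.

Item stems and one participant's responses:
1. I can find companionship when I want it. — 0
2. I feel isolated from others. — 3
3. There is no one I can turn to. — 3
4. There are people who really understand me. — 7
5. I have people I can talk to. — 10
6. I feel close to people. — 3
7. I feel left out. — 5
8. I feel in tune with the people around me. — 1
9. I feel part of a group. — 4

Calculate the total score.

46

Items 1, 4, 5, 6, 8, 9 describe the absence/opposite of loneliness → reverse-score.
reverse-coded value = 10 − response.
  item 1: 10 − 0 = 10
  item 2: 3
  item 3: 3
  item 4: 10 − 7 = 3
  item 5: 10 − 10 = 0
  item 6: 10 − 3 = 7
  item 7: 5
  item 8: 10 − 1 = 9
  item 9: 10 − 4 = 6
Total = 10 + 3 + 3 + 3 + 0 + 7 + 5 + 9 + 6 = 46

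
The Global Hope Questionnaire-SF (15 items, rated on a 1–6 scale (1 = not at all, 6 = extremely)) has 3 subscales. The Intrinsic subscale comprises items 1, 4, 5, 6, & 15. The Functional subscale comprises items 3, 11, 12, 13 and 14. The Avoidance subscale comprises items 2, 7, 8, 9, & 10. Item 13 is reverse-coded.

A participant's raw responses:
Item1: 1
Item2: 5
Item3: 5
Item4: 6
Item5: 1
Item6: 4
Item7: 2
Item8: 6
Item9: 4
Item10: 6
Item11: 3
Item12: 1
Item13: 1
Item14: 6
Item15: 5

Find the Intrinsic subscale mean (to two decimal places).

Intrinsic items: 1, 4, 5, 6, 15.
  item 1: 1
  item 4: 6
  item 5: 1
  item 6: 4
  item 15: 5
Sum = 1 + 6 + 1 + 4 + 5 = 17
Mean = 17 / 5 = 3.40

3.40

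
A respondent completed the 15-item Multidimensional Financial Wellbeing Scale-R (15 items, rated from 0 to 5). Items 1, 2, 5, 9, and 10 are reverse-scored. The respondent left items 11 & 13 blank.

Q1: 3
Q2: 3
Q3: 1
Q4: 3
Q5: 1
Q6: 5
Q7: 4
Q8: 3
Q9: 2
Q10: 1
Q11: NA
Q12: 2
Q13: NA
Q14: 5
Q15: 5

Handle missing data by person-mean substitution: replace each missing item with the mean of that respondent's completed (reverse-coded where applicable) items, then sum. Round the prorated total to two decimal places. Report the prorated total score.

49.62

Reverse-coded (reverse-coded value = 5 − response):
  item 1: 5 − 3 = 2
  item 2: 5 − 3 = 2
  item 5: 5 − 1 = 4
  item 9: 5 − 2 = 3
  item 10: 5 − 1 = 4
Completed scored items (13 of 15): 2, 2, 1, 3, 4, 5, 4, 3, 3, 4, 2, 5, 5; sum = 43.
Person mean = 43 / 13 ≈ 3.3077
Prorated total = (43 / 13) × 15 = 49.62 (to 2 dp)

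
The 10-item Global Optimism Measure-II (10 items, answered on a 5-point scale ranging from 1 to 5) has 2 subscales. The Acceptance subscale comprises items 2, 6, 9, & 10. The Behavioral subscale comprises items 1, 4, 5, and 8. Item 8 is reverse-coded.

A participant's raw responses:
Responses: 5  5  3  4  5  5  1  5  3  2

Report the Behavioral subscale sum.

Behavioral items: 1, 4, 5, 8.
Of these, item 8 is reverse-coded; reversed = (1+5) − raw = 6 − raw.
  item 1: 5
  item 4: 4
  item 5: 5
  item 8: 6 − 5 = 1
Sum = 5 + 4 + 5 + 1 = 15

15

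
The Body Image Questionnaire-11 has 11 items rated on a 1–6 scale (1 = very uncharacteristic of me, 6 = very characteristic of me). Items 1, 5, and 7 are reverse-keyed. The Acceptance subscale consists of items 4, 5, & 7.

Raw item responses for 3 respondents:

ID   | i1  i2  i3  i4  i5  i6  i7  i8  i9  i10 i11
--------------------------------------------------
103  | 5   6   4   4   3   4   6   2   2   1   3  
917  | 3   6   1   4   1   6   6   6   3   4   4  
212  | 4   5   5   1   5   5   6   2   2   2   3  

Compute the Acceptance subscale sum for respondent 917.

Respondent 917 raw: 3, 6, 1, 4, 1, 6, 6, 6, 3, 4, 4.
Acceptance items: 4, 5, 7.
Reverse-coded (reversed = (1+6) − raw = 7 − raw):
  item 4: 4
  item 5: 7 − 1 = 6
  item 7: 7 − 6 = 1
Sum = 4 + 6 + 1 = 11

11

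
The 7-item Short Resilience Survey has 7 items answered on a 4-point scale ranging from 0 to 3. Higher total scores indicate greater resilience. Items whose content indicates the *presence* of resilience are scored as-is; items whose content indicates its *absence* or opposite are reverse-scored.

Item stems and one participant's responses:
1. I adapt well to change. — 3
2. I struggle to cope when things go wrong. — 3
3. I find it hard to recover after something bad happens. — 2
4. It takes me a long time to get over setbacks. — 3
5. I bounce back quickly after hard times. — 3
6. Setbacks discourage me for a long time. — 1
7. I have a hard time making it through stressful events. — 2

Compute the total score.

Items 2, 3, 4, 6, 7 describe the absence/opposite of resilience → reverse-score.
on a 0–3 scale, reversed = 3 − raw.
  item 1: 3
  item 2: 3 − 3 = 0
  item 3: 3 − 2 = 1
  item 4: 3 − 3 = 0
  item 5: 3
  item 6: 3 − 1 = 2
  item 7: 3 − 2 = 1
Total = 3 + 0 + 1 + 0 + 3 + 2 + 1 = 10

10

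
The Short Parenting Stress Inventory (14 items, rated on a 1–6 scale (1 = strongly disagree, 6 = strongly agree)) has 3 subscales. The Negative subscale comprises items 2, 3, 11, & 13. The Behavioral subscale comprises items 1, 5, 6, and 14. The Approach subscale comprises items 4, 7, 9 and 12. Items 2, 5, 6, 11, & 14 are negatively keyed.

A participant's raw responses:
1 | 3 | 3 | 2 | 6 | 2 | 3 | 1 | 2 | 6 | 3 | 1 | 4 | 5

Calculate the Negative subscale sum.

Negative items: 2, 3, 11, 13.
Of these, items 2 and 11 are negatively keyed; on a 1–6 scale, reversed = 7 − raw.
  item 2: 7 − 3 = 4
  item 3: 3
  item 11: 7 − 3 = 4
  item 13: 4
Sum = 4 + 3 + 4 + 4 = 15

15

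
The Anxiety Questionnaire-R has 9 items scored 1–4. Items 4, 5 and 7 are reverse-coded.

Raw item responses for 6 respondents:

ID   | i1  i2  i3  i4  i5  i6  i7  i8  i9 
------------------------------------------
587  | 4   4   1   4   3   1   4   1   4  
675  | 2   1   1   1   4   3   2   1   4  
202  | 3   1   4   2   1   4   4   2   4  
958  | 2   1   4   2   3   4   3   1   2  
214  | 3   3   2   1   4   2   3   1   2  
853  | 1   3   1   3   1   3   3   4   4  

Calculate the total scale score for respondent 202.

26

Respondent 202 raw: 3, 1, 4, 2, 1, 4, 4, 2, 4.
Reverse-coded (reverse-coded value = 5 − response):
  item 1: 3
  item 2: 1
  item 3: 4
  item 4: 5 − 2 = 3
  item 5: 5 − 1 = 4
  item 6: 4
  item 7: 5 − 4 = 1
  item 8: 2
  item 9: 4
Sum = 3 + 1 + 4 + 3 + 4 + 4 + 1 + 2 + 4 = 26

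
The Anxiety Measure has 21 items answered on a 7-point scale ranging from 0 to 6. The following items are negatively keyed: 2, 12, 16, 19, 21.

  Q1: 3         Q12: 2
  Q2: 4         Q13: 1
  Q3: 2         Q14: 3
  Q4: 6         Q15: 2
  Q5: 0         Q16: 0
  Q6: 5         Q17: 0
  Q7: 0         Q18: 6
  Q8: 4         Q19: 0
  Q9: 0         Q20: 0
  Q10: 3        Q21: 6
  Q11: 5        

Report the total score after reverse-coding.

Reversing items 2, 12, 16, 19, & 21 with 6 − raw:
Total = 3 + (6−4) + 2 + 6 + 0 + 5 + 0 + 4 + 0 + 3 + 5 + (6−2) + 1 + 3 + 2 + (6−0) + 0 + 6 + (6−0) + 0 + (6−6)
      = 3 + 2 + 2 + 6 + 0 + 5 + 0 + 4 + 0 + 3 + 5 + 4 + 1 + 3 + 2 + 6 + 0 + 6 + 6 + 0 + 0 = 58

58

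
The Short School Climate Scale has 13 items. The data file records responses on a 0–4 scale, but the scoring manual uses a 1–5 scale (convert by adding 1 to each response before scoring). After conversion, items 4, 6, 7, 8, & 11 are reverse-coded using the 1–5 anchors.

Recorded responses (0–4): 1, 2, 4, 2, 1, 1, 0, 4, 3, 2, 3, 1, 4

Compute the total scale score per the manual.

Convert to 1–5: 2, 3, 5, 3, 2, 2, 1, 5, 4, 3, 4, 2, 5
Reverse-coded (reverse-coded value = 6 − response):
  item 4: 6 − 3 = 3
  item 6: 6 − 2 = 4
  item 7: 6 − 1 = 5
  item 8: 6 − 5 = 1
  item 11: 6 − 4 = 2
Scored: 2, 3, 5, 3, 2, 4, 5, 1, 4, 3, 2, 2, 5
Total = 41

41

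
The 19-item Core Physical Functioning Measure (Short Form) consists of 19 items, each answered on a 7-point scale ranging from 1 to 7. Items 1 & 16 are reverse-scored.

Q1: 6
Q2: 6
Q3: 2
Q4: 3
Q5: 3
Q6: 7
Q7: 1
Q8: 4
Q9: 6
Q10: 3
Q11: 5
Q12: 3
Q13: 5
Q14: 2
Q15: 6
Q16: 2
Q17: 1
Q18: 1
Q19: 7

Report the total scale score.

73

Reversing items 1 and 16 with 8 − raw:
Total = (8−6) + 6 + 2 + 3 + 3 + 7 + 1 + 4 + 6 + 3 + 5 + 3 + 5 + 2 + 6 + (8−2) + 1 + 1 + 7
      = 2 + 6 + 2 + 3 + 3 + 7 + 1 + 4 + 6 + 3 + 5 + 3 + 5 + 2 + 6 + 6 + 1 + 1 + 7 = 73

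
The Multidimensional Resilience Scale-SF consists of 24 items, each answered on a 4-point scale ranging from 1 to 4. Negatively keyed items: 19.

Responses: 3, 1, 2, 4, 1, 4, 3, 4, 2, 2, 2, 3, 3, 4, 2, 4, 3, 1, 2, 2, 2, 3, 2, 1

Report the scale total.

Reversing item 19 with 5 − raw:
Total = 3 + 1 + 2 + 4 + 1 + 4 + 3 + 4 + 2 + 2 + 2 + 3 + 3 + 4 + 2 + 4 + 3 + 1 + (5−2) + 2 + 2 + 3 + 2 + 1
      = 3 + 1 + 2 + 4 + 1 + 4 + 3 + 4 + 2 + 2 + 2 + 3 + 3 + 4 + 2 + 4 + 3 + 1 + 3 + 2 + 2 + 3 + 2 + 1 = 61

61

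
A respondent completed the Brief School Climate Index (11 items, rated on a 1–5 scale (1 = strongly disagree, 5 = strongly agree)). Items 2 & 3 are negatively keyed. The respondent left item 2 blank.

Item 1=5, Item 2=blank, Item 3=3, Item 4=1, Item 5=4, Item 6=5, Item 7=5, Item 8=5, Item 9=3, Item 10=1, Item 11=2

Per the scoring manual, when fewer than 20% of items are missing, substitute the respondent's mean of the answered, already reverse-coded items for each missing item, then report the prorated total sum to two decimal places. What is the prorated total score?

Reverse-coded (on a 1–5 scale, reversed = 6 − raw):
  item 3: 6 − 3 = 3
Completed scored items (10 of 11): 5, 3, 1, 4, 5, 5, 5, 3, 1, 2; sum = 34.
Person mean = 34 / 10 ≈ 3.4000
Prorated total = (34 / 10) × 11 = 37.40 (to 2 dp)

37.40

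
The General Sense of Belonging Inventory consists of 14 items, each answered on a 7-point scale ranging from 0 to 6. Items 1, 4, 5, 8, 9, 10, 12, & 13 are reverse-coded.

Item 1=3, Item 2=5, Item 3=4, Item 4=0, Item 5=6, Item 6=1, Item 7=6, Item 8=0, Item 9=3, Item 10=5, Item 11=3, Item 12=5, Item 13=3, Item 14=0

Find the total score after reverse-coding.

Raw sum = 44. Reverse-coded items: 1, 4, 5, 8, 9, 10, 12, 13; their raw sum = 25.
Each reversal replaces raw with 6 − raw, changing the total by 6 − 2·raw per item.
Total = 44 + 8·6 − 2·25 = 44 + 48 − 50 = 42

42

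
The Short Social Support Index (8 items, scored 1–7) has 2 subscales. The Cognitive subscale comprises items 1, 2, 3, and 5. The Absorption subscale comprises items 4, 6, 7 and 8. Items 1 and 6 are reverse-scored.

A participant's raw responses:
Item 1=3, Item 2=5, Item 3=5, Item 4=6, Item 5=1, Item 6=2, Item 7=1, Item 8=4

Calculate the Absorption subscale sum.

Absorption items: 4, 6, 7, 8.
Of these, item 6 is reverse-scored; reverse-coded value = 8 − response.
  item 4: 6
  item 6: 8 − 2 = 6
  item 7: 1
  item 8: 4
Sum = 6 + 6 + 1 + 4 = 17

17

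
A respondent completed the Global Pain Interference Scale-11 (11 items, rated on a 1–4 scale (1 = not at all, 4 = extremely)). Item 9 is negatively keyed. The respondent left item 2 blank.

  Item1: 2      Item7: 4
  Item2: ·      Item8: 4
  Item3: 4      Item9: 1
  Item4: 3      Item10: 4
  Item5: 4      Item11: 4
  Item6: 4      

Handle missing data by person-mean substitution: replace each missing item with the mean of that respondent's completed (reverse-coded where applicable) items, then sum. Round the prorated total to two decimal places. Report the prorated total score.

Reverse-coded (reverse-coded value = 5 − response):
  item 9: 5 − 1 = 4
Completed scored items (10 of 11): 2, 4, 3, 4, 4, 4, 4, 4, 4, 4; sum = 37.
Person mean = 37 / 10 ≈ 3.7000
Prorated total = (37 / 10) × 11 = 40.70 (to 2 dp)

40.70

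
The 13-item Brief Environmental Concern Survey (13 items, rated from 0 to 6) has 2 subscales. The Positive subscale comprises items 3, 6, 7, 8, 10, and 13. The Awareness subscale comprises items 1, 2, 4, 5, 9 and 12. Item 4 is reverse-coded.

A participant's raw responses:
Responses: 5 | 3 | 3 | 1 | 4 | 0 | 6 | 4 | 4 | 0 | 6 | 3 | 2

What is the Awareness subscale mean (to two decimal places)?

Awareness items: 1, 2, 4, 5, 9, 12.
Of these, item 4 is reverse-coded; reverse-coded value = 6 − response.
  item 1: 5
  item 2: 3
  item 4: 6 − 1 = 5
  item 5: 4
  item 9: 4
  item 12: 3
Sum = 5 + 3 + 5 + 4 + 4 + 3 = 24
Mean = 24 / 6 = 4.00

4.00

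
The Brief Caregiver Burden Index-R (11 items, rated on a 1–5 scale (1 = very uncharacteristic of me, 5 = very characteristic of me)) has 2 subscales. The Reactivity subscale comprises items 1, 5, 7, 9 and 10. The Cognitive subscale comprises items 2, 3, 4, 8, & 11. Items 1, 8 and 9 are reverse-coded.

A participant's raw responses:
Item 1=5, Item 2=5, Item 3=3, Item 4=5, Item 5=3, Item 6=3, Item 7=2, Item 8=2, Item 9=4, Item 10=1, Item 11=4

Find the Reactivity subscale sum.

9

Reactivity items: 1, 5, 7, 9, 10.
Of these, items 1 and 9 are reverse-coded; reversed = (1+5) − raw = 6 − raw.
  item 1: 6 − 5 = 1
  item 5: 3
  item 7: 2
  item 9: 6 − 4 = 2
  item 10: 1
Sum = 1 + 3 + 2 + 2 + 1 = 9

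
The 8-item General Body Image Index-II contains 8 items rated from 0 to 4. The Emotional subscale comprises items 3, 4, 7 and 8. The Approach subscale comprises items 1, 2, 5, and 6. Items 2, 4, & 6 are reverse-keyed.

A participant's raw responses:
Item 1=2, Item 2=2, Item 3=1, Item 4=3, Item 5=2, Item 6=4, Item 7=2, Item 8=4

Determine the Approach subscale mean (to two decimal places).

Approach items: 1, 2, 5, 6.
Of these, items 2 & 6 are reverse-keyed; on a 0–4 scale, reversed = 4 − raw.
  item 1: 2
  item 2: 4 − 2 = 2
  item 5: 2
  item 6: 4 − 4 = 0
Sum = 2 + 2 + 2 + 0 = 6
Mean = 6 / 4 = 1.50

1.50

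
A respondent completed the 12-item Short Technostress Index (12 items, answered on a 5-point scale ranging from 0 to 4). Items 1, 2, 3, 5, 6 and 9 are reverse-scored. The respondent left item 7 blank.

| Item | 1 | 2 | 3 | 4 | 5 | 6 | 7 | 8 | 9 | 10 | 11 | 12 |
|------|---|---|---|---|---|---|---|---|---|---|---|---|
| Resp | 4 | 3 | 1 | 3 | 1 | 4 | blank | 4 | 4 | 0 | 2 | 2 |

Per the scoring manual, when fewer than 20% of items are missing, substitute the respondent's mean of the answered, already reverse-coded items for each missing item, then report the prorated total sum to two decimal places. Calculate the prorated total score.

Reverse-coded (reverse-coded value = 4 − response):
  item 1: 4 − 4 = 0
  item 2: 4 − 3 = 1
  item 3: 4 − 1 = 3
  item 5: 4 − 1 = 3
  item 6: 4 − 4 = 0
  item 9: 4 − 4 = 0
Completed scored items (11 of 12): 0, 1, 3, 3, 3, 0, 4, 0, 0, 2, 2; sum = 18.
Person mean = 18 / 11 ≈ 1.6364
Prorated total = (18 / 11) × 12 = 19.64 (to 2 dp)

19.64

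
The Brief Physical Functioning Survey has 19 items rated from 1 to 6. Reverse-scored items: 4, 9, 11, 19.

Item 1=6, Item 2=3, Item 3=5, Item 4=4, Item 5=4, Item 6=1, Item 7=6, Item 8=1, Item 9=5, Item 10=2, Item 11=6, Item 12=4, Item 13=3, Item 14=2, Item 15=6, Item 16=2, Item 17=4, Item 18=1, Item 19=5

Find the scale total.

58

Apply reverse scoring (reverse-coded value = 7 − response):
  item 4: 7 − 4 = 3
  item 9: 7 − 5 = 2
  item 11: 7 − 6 = 1
  item 19: 7 − 5 = 2
After reverse-coding: 6, 3, 5, 3, 4, 1, 6, 1, 2, 2, 1, 4, 3, 2, 6, 2, 4, 1, 2
Total = 6 + 3 + 5 + 3 + 4 + 1 + 6 + 1 + 2 + 2 + 1 + 4 + 3 + 2 + 6 + 2 + 4 + 1 + 2 = 58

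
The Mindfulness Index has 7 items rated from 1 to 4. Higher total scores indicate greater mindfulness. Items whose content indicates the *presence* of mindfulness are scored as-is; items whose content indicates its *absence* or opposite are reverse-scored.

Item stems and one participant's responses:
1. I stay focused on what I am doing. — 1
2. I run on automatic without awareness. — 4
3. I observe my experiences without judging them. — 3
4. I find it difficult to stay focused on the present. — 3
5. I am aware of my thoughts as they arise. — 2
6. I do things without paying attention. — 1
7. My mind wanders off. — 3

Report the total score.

Items 2, 4, 6, 7 describe the absence/opposite of mindfulness → reverse-score.
reversed = (1+4) − raw = 5 − raw.
  item 1: 1
  item 2: 5 − 4 = 1
  item 3: 3
  item 4: 5 − 3 = 2
  item 5: 2
  item 6: 5 − 1 = 4
  item 7: 5 − 3 = 2
Total = 1 + 1 + 3 + 2 + 2 + 4 + 2 = 15

15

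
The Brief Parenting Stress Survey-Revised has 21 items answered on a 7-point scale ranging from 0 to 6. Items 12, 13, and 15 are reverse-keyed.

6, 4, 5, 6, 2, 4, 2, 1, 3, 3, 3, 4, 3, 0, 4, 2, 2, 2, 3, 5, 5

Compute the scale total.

Apply reverse scoring (reverse-coded value = 6 − response):
  item 12: 6 − 4 = 2
  item 13: 6 − 3 = 3
  item 15: 6 − 4 = 2
Scored items: 6, 4, 5, 6, 2, 4, 2, 1, 3, 3, 3, 2, 3, 0, 2, 2, 2, 2, 3, 5, 5
Total = 6 + 4 + 5 + 6 + 2 + 4 + 2 + 1 + 3 + 3 + 3 + 2 + 3 + 0 + 2 + 2 + 2 + 2 + 3 + 5 + 5 = 65

65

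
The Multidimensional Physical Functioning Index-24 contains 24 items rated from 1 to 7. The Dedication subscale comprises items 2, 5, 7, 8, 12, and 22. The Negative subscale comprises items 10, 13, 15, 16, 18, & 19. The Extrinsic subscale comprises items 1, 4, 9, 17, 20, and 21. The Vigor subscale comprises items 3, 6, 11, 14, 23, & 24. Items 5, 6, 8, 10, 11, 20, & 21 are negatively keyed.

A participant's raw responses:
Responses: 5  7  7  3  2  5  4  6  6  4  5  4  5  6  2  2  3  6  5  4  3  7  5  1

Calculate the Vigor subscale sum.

Vigor items: 3, 6, 11, 14, 23, 24.
Of these, items 6 and 11 are negatively keyed; reverse-coded value = 8 − response.
  item 3: 7
  item 6: 8 − 5 = 3
  item 11: 8 − 5 = 3
  item 14: 6
  item 23: 5
  item 24: 1
Sum = 7 + 3 + 3 + 6 + 5 + 1 = 25

25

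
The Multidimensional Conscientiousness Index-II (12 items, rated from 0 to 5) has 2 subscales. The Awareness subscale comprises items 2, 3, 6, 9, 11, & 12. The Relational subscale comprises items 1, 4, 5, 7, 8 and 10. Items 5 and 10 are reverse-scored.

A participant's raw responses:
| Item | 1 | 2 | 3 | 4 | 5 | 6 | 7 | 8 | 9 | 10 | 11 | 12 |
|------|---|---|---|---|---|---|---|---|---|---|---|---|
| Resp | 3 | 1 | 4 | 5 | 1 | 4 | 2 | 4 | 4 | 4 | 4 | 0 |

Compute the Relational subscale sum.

19

Relational items: 1, 4, 5, 7, 8, 10.
Of these, items 5 and 10 are reverse-scored; reverse-coded value = 5 − response.
  item 1: 3
  item 4: 5
  item 5: 5 − 1 = 4
  item 7: 2
  item 8: 4
  item 10: 5 − 4 = 1
Sum = 3 + 5 + 4 + 2 + 4 + 1 = 19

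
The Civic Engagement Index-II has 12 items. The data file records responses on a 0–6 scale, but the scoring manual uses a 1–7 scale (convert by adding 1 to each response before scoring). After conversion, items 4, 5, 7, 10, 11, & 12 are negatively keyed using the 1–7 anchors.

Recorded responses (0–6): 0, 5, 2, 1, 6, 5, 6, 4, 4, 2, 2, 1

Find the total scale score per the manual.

Convert to 1–7: 1, 6, 3, 2, 7, 6, 7, 5, 5, 3, 3, 2
Reverse-coded (reversed = (1+7) − raw = 8 − raw):
  item 4: 8 − 2 = 6
  item 5: 8 − 7 = 1
  item 7: 8 − 7 = 1
  item 10: 8 − 3 = 5
  item 11: 8 − 3 = 5
  item 12: 8 − 2 = 6
Scored: 1, 6, 3, 6, 1, 6, 1, 5, 5, 5, 5, 6
Total = 50

50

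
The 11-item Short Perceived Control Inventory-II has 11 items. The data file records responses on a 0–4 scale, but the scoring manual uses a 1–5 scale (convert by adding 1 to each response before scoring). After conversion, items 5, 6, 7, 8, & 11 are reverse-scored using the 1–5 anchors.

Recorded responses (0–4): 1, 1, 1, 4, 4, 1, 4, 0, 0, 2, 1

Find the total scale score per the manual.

30

Convert to 1–5: 2, 2, 2, 5, 5, 2, 5, 1, 1, 3, 2
Reverse-coded (reverse-coded value = 6 − response):
  item 5: 6 − 5 = 1
  item 6: 6 − 2 = 4
  item 7: 6 − 5 = 1
  item 8: 6 − 1 = 5
  item 11: 6 − 2 = 4
Scored: 2, 2, 2, 5, 1, 4, 1, 5, 1, 3, 4
Total = 30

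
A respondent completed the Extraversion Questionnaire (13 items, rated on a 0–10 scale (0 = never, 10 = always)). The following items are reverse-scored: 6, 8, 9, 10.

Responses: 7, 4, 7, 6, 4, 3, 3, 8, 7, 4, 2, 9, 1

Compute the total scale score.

Raw sum = 65. Reverse-scored items: 6, 8, 9, 10; their raw sum = 22.
Each reversal replaces raw with 10 − raw, changing the total by 10 − 2·raw per item.
Total = 65 + 4·10 − 2·22 = 65 + 40 − 44 = 61

61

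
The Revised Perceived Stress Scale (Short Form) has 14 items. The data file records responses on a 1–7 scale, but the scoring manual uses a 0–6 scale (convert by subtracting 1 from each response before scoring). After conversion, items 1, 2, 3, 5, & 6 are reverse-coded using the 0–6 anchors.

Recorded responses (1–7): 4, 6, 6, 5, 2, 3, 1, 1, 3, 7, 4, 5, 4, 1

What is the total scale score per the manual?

36

Convert to 0–6: 3, 5, 5, 4, 1, 2, 0, 0, 2, 6, 3, 4, 3, 0
Reverse-coded (reversed = (0+6) − raw = 6 − raw):
  item 1: 6 − 3 = 3
  item 2: 6 − 5 = 1
  item 3: 6 − 5 = 1
  item 5: 6 − 1 = 5
  item 6: 6 − 2 = 4
Scored: 3, 1, 1, 4, 5, 4, 0, 0, 2, 6, 3, 4, 3, 0
Total = 36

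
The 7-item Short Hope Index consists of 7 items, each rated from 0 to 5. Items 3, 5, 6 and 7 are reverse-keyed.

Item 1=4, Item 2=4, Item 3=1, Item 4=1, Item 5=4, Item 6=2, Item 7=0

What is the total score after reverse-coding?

22

Reversing items 3, 5, 6 and 7 with 5 − raw:
Total = 4 + 4 + (5−1) + 1 + (5−4) + (5−2) + (5−0)
      = 4 + 4 + 4 + 1 + 1 + 3 + 5 = 22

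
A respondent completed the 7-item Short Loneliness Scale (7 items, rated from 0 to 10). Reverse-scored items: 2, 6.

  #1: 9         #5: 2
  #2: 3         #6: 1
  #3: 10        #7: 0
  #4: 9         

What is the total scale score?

Raw sum = 34. Reverse-scored items: 2, 6; their raw sum = 4.
Each reversal replaces raw with 10 − raw, changing the total by 10 − 2·raw per item.
Total = 34 + 2·10 − 2·4 = 34 + 20 − 8 = 46

46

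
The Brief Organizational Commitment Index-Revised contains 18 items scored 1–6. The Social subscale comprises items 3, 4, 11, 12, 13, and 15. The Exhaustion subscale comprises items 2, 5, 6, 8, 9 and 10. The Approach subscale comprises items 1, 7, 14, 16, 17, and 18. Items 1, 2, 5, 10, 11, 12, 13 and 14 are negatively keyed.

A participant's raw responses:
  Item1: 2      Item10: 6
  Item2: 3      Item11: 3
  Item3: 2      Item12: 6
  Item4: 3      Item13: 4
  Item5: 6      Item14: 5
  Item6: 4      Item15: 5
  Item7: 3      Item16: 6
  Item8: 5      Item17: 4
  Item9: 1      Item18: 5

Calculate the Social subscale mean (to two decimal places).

Social items: 3, 4, 11, 12, 13, 15.
Of these, items 11, 12, & 13 are negatively keyed; reverse-coded value = 7 − response.
  item 3: 2
  item 4: 3
  item 11: 7 − 3 = 4
  item 12: 7 − 6 = 1
  item 13: 7 − 4 = 3
  item 15: 5
Sum = 2 + 3 + 4 + 1 + 3 + 5 = 18
Mean = 18 / 6 = 3.00

3.00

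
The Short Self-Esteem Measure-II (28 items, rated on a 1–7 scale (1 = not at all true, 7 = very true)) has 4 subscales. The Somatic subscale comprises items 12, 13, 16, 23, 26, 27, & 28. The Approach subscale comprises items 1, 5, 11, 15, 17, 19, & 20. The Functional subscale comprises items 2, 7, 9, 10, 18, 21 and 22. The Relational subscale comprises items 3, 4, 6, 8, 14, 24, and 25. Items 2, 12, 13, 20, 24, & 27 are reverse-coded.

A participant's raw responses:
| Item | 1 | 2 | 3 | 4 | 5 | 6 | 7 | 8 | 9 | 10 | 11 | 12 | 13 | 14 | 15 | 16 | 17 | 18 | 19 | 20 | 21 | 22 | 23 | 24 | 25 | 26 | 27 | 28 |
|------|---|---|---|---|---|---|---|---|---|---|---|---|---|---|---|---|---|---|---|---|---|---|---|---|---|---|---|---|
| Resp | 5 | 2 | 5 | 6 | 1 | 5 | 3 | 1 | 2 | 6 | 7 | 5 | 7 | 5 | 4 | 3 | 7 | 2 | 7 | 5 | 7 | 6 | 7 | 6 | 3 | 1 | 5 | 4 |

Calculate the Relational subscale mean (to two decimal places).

Relational items: 3, 4, 6, 8, 14, 24, 25.
Of these, item 24 is reverse-coded; reverse-coded value = 8 − response.
  item 3: 5
  item 4: 6
  item 6: 5
  item 8: 1
  item 14: 5
  item 24: 8 − 6 = 2
  item 25: 3
Sum = 5 + 6 + 5 + 1 + 5 + 2 + 3 = 27
Mean = 27 / 7 = 3.86

3.86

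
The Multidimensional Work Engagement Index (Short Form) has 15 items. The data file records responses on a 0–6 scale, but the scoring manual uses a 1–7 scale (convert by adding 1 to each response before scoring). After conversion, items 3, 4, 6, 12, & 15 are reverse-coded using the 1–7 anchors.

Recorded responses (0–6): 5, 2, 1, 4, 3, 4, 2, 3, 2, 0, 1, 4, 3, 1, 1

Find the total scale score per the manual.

Convert to 1–7: 6, 3, 2, 5, 4, 5, 3, 4, 3, 1, 2, 5, 4, 2, 2
Reverse-coded (reverse-coded value = 8 − response):
  item 3: 8 − 2 = 6
  item 4: 8 − 5 = 3
  item 6: 8 − 5 = 3
  item 12: 8 − 5 = 3
  item 15: 8 − 2 = 6
Scored: 6, 3, 6, 3, 4, 3, 3, 4, 3, 1, 2, 3, 4, 2, 6
Total = 53

53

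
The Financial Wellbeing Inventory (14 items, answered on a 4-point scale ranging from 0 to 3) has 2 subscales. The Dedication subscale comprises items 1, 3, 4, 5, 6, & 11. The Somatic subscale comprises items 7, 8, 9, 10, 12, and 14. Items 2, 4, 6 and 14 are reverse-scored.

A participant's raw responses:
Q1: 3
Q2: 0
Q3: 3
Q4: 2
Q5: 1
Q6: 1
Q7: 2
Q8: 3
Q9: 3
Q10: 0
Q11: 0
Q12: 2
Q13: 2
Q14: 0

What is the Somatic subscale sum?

13

Somatic items: 7, 8, 9, 10, 12, 14.
Of these, item 14 is reverse-scored; reverse-coded value = 3 − response.
  item 7: 2
  item 8: 3
  item 9: 3
  item 10: 0
  item 12: 2
  item 14: 3 − 0 = 3
Sum = 2 + 3 + 3 + 0 + 2 + 3 = 13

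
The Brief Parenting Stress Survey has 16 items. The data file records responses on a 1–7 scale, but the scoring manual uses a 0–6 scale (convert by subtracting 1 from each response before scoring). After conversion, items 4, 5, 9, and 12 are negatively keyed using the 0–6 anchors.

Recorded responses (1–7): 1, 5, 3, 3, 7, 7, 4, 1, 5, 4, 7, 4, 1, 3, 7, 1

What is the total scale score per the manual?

Convert to 0–6: 0, 4, 2, 2, 6, 6, 3, 0, 4, 3, 6, 3, 0, 2, 6, 0
Reverse-coded (reversed = (0+6) − raw = 6 − raw):
  item 4: 6 − 2 = 4
  item 5: 6 − 6 = 0
  item 9: 6 − 4 = 2
  item 12: 6 − 3 = 3
Scored: 0, 4, 2, 4, 0, 6, 3, 0, 2, 3, 6, 3, 0, 2, 6, 0
Total = 41

41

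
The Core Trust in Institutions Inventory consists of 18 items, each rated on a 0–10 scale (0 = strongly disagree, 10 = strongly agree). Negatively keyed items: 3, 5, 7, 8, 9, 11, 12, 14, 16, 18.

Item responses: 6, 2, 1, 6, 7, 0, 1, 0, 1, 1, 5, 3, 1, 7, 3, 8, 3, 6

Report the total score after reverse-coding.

83

Reversing items 3, 5, 7, 8, 9, 11, 12, 14, 16, & 18 with 10 − raw:
Total = 6 + 2 + (10−1) + 6 + (10−7) + 0 + (10−1) + (10−0) + (10−1) + 1 + (10−5) + (10−3) + 1 + (10−7) + 3 + (10−8) + 3 + (10−6)
      = 6 + 2 + 9 + 6 + 3 + 0 + 9 + 10 + 9 + 1 + 5 + 7 + 1 + 3 + 3 + 2 + 3 + 4 = 83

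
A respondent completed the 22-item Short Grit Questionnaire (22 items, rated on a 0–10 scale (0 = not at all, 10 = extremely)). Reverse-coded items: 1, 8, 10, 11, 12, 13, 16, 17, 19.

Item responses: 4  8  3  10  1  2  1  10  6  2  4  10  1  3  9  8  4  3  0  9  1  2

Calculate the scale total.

105

Reverse-coded items use 10 − raw:
  item 1: 10 − 4 = 6
  item 8: 10 − 10 = 0
  item 10: 10 − 2 = 8
  item 11: 10 − 4 = 6
  item 12: 10 − 10 = 0
  item 13: 10 − 1 = 9
  item 16: 10 − 8 = 2
  item 17: 10 − 4 = 6
  item 19: 10 − 0 = 10
Scored items: 6, 8, 3, 10, 1, 2, 1, 0, 6, 8, 6, 0, 9, 3, 9, 2, 6, 3, 10, 9, 1, 2
Total = 6 + 8 + 3 + 10 + 1 + 2 + 1 + 0 + 6 + 8 + 6 + 0 + 9 + 3 + 9 + 2 + 6 + 3 + 10 + 9 + 1 + 2 = 105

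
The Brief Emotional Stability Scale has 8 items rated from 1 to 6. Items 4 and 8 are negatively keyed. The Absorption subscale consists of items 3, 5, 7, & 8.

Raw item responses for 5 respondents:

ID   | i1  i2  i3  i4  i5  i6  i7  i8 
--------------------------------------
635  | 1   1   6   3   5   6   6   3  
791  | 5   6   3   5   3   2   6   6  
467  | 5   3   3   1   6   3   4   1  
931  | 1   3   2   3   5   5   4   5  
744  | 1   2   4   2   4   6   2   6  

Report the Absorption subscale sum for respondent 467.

19

Respondent 467 raw: 5, 3, 3, 1, 6, 3, 4, 1.
Absorption items: 3, 5, 7, 8.
Reverse-coded (on a 1–6 scale, reversed = 7 − raw):
  item 3: 3
  item 5: 6
  item 7: 4
  item 8: 7 − 1 = 6
Sum = 3 + 6 + 4 + 6 = 19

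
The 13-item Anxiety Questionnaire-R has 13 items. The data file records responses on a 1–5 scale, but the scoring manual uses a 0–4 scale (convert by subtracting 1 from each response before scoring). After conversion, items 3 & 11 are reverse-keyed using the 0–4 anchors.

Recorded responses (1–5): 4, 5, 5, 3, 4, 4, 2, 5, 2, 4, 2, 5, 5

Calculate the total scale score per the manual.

Convert to 0–4: 3, 4, 4, 2, 3, 3, 1, 4, 1, 3, 1, 4, 4
Reverse-coded (reverse-coded value = 4 − response):
  item 3: 4 − 4 = 0
  item 11: 4 − 1 = 3
Scored: 3, 4, 0, 2, 3, 3, 1, 4, 1, 3, 3, 4, 4
Total = 35

35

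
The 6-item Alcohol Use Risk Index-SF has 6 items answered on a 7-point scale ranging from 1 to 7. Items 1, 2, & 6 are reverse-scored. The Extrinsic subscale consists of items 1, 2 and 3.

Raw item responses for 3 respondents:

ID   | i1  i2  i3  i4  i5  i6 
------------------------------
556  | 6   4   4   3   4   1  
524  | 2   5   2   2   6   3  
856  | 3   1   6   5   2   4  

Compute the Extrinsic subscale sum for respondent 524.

Respondent 524 raw: 2, 5, 2, 2, 6, 3.
Extrinsic items: 1, 2, 3.
Reverse-coded (reversed = (1+7) − raw = 8 − raw):
  item 1: 8 − 2 = 6
  item 2: 8 − 5 = 3
  item 3: 2
Sum = 6 + 3 + 2 = 11

11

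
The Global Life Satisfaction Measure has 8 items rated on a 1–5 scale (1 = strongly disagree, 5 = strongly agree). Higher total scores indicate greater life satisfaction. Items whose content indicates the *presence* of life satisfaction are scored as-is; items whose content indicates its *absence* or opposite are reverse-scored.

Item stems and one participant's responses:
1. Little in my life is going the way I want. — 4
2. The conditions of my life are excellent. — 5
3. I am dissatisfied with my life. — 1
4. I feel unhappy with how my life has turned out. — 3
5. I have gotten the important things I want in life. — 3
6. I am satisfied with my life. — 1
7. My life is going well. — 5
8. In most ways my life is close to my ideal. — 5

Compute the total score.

Items 1, 3, 4 describe the absence/opposite of life satisfaction → reverse-score.
on a 1–5 scale, reversed = 6 − raw.
  item 1: 6 − 4 = 2
  item 2: 5
  item 3: 6 − 1 = 5
  item 4: 6 − 3 = 3
  item 5: 3
  item 6: 1
  item 7: 5
  item 8: 5
Total = 2 + 5 + 5 + 3 + 3 + 1 + 5 + 5 = 29

29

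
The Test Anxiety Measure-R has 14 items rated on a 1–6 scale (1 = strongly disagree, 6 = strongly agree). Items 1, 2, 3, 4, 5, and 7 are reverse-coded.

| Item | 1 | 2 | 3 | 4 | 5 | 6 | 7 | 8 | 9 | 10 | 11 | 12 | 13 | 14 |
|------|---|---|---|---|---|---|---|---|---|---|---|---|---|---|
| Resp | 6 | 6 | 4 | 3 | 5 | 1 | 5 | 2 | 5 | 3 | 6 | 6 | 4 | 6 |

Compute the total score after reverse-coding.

Reverse-coded items (on a 1–6 scale, reversed = 7 − raw):
  item 1: 7 − 6 = 1
  item 2: 7 − 6 = 1
  item 3: 7 − 4 = 3
  item 4: 7 − 3 = 4
  item 5: 7 − 5 = 2
  item 7: 7 − 5 = 2
After reverse-coding: 1, 1, 3, 4, 2, 1, 2, 2, 5, 3, 6, 6, 4, 6
Total = 1 + 1 + 3 + 4 + 2 + 1 + 2 + 2 + 5 + 3 + 6 + 6 + 4 + 6 = 46

46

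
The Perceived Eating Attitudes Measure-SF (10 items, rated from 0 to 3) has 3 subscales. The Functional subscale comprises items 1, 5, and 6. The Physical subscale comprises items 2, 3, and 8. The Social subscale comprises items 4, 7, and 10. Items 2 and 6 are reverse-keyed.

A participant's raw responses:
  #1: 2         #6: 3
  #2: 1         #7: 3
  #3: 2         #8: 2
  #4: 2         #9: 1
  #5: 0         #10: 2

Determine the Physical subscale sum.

Physical items: 2, 3, 8.
Of these, item 2 is reverse-keyed; on a 0–3 scale, reversed = 3 − raw.
  item 2: 3 − 1 = 2
  item 3: 2
  item 8: 2
Sum = 2 + 2 + 2 = 6

6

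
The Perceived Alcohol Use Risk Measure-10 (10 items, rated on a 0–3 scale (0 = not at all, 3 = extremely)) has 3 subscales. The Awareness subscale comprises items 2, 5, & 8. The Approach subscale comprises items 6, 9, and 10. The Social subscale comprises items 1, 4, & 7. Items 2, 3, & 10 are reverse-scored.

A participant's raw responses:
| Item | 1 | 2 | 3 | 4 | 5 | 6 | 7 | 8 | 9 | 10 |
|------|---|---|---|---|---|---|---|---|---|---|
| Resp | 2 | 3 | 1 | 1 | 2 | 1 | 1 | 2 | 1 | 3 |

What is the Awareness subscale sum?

Awareness items: 2, 5, 8.
Of these, item 2 is reverse-scored; reversed = (0+3) − raw = 3 − raw.
  item 2: 3 − 3 = 0
  item 5: 2
  item 8: 2
Sum = 0 + 2 + 2 = 4

4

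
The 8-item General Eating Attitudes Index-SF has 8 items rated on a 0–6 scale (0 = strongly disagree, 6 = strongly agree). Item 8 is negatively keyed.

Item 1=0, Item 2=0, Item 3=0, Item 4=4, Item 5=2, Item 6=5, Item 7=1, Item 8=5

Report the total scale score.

13

Raw sum = 17. Negatively keyed items: 8; their raw sum = 5.
Each reversal replaces raw with 6 − raw, changing the total by 6 − 2·raw per item.
Total = 17 + 1·6 − 2·5 = 17 + 6 − 10 = 13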